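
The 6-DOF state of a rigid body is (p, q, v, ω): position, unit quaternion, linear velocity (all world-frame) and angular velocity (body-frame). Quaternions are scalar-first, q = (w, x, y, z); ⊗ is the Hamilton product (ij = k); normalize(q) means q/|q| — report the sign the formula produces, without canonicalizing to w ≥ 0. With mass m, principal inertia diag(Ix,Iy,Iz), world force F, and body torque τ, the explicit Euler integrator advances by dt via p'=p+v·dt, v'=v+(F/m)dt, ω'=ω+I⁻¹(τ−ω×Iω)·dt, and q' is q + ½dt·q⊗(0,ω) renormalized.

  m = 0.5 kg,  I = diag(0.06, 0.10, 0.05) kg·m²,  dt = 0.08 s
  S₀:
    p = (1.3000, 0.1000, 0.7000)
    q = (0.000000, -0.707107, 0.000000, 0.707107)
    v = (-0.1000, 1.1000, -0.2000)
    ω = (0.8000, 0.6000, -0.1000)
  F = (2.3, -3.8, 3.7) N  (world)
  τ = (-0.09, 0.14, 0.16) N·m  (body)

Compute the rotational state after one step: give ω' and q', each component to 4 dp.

(τ − ω×Iω)/I = (-1.5500, 1.4080, 2.8160)
ω + α·dt = (0.6760, 0.7126, 0.1253)
2q̇ = q⊗(0,ω) = (0.6363963, -0.4242642, 0.4949749, -0.4242642)
q' = normalize(q + ½dt·q⊗(0,ω)) = (0.0254, -0.7235, 0.0198, 0.6896)

ω' = (0.6760, 0.7126, 0.1253)
q' = (0.0254, -0.7235, 0.0198, 0.6896)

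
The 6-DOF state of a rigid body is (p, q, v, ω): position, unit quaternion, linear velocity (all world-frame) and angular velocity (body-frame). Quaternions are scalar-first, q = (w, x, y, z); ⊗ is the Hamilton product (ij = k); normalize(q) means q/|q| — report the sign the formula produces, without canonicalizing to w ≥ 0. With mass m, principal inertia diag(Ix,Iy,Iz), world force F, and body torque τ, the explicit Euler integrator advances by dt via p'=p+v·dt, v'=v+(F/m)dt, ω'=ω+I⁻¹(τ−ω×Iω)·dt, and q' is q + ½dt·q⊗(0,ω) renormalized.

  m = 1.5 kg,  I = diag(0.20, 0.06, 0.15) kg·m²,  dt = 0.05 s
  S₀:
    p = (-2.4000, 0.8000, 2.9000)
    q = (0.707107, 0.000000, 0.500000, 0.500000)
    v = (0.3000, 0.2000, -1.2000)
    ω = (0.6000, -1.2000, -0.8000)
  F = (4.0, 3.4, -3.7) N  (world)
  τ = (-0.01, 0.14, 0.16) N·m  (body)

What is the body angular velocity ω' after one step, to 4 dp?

ω' = (0.5759, -1.0633, -0.7803)

ω×(Iω) gyroscopic = (0.0864, -0.0240, 0.1008)
angular accel α = (-0.4820, 2.7333, 0.3947)
ω' = ω + α·dt = (0.5759, -1.0633, -0.7803)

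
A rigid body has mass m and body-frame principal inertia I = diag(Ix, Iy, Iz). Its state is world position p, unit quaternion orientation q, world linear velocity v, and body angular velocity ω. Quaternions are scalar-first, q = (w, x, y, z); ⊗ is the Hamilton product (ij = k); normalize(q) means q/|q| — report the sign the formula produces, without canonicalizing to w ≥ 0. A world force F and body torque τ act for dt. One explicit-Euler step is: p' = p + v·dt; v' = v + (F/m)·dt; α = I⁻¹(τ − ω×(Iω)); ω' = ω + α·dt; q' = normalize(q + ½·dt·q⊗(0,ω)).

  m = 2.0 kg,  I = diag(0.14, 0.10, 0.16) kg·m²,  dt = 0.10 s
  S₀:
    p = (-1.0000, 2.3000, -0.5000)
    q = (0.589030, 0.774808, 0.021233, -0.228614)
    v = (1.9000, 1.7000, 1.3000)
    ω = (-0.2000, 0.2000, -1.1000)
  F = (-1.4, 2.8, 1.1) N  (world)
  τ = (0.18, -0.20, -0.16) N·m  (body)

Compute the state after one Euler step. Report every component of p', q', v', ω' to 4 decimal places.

p' = (-0.8100, 2.4700, -0.3700)
q' = (0.5831, 0.7688, 0.0719, -0.2526)
v' = (1.8300, 1.8400, 1.3550)
ω' = (-0.0620, 0.0044, -1.2010)

precession coupling ω×(Iω) = (-0.0132, -0.0044, 0.0016)
(τ − ω×Iω)/I = (1.3800, -1.9560, -1.0100)
ω' = ω + α·dt = (-0.0620, 0.0044, -1.2010)
q⊗(0,ω) = (-0.1007604, -0.0954395, 1.0158176, -0.4887248)
q' = normalize(q + ½dt·q⊗(0,ω)) = (0.5831, 0.7688, 0.0719, -0.2526)
p' = p + v·dt = (-0.8100, 2.4700, -0.3700)
v + (F/m)dt = (1.8300, 1.8400, 1.3550)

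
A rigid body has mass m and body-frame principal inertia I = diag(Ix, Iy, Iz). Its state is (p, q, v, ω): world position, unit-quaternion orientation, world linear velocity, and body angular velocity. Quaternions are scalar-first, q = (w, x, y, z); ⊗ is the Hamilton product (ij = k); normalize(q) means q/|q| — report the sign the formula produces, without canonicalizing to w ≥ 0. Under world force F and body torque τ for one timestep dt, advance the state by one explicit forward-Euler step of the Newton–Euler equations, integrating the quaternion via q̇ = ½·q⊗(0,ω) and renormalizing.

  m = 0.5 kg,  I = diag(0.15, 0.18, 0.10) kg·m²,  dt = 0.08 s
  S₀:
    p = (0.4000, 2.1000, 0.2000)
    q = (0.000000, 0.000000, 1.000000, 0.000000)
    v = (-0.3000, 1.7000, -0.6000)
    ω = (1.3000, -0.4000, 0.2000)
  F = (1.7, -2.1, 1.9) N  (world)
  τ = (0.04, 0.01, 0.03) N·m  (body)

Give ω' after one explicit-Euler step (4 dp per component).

precession coupling ω×(Iω) = (0.0064, 0.0130, -0.0156)
(τ − ω×Iω)/I = (0.2240, -0.0167, 0.4560)
ω + α·dt = (1.3179, -0.4013, 0.2365)

ω' = (1.3179, -0.4013, 0.2365)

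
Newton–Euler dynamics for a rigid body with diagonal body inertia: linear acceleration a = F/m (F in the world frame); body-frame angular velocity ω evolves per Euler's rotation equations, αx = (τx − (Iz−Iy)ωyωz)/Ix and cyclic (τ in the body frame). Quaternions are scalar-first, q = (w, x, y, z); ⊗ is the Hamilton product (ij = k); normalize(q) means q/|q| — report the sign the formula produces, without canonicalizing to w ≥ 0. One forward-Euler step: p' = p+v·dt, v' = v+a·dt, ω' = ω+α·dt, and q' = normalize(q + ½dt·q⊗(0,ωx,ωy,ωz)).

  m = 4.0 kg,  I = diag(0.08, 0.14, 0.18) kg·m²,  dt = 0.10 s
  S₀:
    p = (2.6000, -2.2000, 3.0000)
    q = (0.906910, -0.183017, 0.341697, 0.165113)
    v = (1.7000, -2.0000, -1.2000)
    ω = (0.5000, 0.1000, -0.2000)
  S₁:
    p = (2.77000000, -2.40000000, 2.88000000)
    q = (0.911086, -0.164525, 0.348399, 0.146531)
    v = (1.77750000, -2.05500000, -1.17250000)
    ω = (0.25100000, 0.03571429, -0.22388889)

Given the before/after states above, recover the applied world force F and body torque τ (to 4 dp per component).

ω₁ − ω₀ = (-0.24900000, -0.06428571, -0.02388889)
τ = I·(Δω/dt) + ω₀×(Iω₀) = (-0.2000, -0.0800, -0.0400)
velocity change Δv = (0.07750000, -0.05500000, 0.02750000)
F = m·Δv/dt = (3.1000, -2.2000, 1.1000)

F = (3.1000, -2.2000, 1.1000)
τ = (-0.2000, -0.0800, -0.0400)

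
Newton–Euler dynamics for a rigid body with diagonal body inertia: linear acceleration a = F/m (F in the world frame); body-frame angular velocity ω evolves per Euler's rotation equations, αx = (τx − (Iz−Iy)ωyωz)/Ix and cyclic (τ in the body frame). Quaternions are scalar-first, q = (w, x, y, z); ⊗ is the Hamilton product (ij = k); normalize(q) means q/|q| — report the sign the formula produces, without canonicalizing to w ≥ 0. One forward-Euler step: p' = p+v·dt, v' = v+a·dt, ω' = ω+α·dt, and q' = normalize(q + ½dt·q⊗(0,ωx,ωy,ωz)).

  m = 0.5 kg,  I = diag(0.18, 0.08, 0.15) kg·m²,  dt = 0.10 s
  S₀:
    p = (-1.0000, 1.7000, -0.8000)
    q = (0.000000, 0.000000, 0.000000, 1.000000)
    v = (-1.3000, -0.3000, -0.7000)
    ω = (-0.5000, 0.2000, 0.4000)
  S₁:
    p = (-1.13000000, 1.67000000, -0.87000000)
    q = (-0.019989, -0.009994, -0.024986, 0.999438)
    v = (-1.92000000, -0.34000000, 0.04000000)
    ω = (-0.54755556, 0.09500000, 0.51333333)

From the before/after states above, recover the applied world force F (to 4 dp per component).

F = (-3.1000, -0.2000, 3.7000)

v₁ − v₀ = (-0.62000000, -0.04000000, 0.74000000)
applied force F = (-3.1000, -0.2000, 3.7000)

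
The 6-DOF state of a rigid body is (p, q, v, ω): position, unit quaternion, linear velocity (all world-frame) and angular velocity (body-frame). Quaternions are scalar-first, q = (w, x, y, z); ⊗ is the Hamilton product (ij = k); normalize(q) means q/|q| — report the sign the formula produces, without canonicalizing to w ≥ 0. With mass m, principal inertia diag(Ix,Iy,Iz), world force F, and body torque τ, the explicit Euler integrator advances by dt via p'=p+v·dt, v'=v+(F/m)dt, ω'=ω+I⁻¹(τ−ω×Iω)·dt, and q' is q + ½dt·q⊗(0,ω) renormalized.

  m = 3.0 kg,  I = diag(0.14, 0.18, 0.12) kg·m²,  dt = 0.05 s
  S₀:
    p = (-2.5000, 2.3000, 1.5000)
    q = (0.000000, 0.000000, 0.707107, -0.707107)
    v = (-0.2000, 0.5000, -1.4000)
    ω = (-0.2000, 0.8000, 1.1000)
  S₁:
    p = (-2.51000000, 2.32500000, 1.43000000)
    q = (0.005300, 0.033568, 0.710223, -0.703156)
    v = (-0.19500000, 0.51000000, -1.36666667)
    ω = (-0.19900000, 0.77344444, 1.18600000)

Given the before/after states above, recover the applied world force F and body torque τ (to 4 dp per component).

F = (0.3000, 0.6000, 2.0000)
τ = (-0.0500, -0.1000, 0.2000)

velocity change Δv = (0.00500000, 0.01000000, 0.03333333)
applied force F = (0.3000, 0.6000, 2.0000)
ω₁ − ω₀ = (0.00100000, -0.02655556, 0.08600000)
ω₀×(Iω₀) = (-0.0528, -0.0044, -0.0064)
applied torque τ = (-0.0500, -0.1000, 0.2000)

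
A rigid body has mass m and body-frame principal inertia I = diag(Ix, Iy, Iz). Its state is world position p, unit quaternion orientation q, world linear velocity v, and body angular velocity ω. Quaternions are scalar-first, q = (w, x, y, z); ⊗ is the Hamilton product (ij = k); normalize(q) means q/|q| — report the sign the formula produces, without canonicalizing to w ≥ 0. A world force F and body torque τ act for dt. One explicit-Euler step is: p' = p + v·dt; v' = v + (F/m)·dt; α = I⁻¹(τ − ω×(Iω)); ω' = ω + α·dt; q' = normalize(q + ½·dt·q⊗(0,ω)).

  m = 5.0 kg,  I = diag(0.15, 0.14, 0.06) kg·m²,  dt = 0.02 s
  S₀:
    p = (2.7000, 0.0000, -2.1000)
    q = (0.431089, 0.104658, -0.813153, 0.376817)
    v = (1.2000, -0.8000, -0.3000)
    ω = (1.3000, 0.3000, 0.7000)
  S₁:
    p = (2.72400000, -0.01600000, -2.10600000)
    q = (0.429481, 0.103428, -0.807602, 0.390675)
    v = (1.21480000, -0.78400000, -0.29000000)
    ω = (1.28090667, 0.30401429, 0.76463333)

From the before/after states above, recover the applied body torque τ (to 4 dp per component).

rate change Δω = (-0.01909333, 0.00401429, 0.06463333)
precession coupling = (-0.0168, 0.0819, -0.0039)
I·α + gyro = (-0.1600, 0.1100, 0.1900)

τ = (-0.1600, 0.1100, 0.1900)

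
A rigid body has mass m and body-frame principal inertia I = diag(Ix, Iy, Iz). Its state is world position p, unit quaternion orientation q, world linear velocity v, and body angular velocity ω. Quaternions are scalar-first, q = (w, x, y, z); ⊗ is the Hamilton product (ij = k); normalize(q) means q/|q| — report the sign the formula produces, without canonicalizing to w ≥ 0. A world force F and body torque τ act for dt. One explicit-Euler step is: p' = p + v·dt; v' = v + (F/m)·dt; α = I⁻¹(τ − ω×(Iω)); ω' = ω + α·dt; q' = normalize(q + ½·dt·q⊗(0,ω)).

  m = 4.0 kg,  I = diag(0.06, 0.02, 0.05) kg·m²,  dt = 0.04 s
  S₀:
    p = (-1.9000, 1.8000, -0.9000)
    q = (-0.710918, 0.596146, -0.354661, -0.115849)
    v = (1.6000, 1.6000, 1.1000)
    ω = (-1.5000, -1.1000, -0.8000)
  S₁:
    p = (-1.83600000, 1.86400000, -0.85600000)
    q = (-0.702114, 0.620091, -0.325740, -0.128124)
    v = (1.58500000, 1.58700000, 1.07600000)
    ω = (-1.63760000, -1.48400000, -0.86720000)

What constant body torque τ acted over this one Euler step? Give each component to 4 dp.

τ = (-0.1800, -0.1800, -0.1500)

Δω = ω₁−ω₀ = (-0.13760000, -0.38400000, -0.06720000)
applied torque τ = (-0.1800, -0.1800, -0.1500)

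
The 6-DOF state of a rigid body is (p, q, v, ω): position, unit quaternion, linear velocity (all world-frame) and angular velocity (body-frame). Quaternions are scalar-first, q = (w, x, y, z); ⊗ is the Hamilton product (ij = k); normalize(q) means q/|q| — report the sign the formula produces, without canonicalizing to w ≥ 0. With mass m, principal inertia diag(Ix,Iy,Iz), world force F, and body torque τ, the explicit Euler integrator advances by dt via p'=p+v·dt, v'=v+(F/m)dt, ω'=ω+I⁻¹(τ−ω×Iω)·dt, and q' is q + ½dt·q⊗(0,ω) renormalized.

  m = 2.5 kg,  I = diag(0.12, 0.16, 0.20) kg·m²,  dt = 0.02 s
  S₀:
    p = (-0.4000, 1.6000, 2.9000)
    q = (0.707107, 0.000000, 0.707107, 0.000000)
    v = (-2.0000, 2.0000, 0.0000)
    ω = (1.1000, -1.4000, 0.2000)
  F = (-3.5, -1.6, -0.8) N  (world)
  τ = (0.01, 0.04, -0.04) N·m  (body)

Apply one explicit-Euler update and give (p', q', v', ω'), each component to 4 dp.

gyro term ω×Iω = (-0.0112, -0.0176, -0.0616)
α = I⁻¹(τ − ω×Iω) = (0.1767, 0.3600, 0.1080)
ω' = ω + α·dt = (1.1035, -1.3928, 0.2022)
q⊗(0,ω) = (0.9899498, 0.9192391, -0.9899498, -0.6363963)
q + ½dt·q⊗(0,ω), renormalized = (0.7169, 0.0092, 0.6971, -0.0064)
linear accel F/m = (-1.4000, -0.6400, -0.3200)
new position p' = (-0.4400, 1.6400, 2.9000)
v + (F/m)dt = (-2.0280, 1.9872, -0.0064)

p' = (-0.4400, 1.6400, 2.9000)
q' = (0.7169, 0.0092, 0.6971, -0.0064)
v' = (-2.0280, 1.9872, -0.0064)
ω' = (1.1035, -1.3928, 0.2022)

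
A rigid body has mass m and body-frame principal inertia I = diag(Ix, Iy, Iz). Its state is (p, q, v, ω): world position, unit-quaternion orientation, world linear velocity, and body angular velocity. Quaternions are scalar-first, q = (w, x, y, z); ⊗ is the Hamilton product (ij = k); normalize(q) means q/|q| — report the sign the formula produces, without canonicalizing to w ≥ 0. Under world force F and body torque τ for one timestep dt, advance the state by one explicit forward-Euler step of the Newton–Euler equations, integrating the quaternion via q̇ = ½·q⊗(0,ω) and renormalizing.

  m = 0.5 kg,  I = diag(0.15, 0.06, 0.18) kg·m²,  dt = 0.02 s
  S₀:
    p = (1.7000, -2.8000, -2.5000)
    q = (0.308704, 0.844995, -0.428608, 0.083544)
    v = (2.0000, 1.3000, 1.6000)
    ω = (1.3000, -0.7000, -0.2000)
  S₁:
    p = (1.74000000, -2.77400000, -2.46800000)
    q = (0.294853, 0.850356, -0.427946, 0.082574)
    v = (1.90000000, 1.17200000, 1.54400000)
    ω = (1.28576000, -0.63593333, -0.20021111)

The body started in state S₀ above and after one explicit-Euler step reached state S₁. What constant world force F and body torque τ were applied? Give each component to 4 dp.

Δv = v₁−v₀ = (-0.10000000, -0.12800000, -0.05600000)
m·(v₁−v₀)/dt = (-2.5000, -3.2000, -1.4000)
rate change Δω = (-0.01424000, 0.06406667, -0.00021111)
precession coupling = (0.0168, 0.0078, 0.0819)
I·α + gyro = (-0.0900, 0.2000, 0.0800)

F = (-2.5000, -3.2000, -1.4000)
τ = (-0.0900, 0.2000, 0.0800)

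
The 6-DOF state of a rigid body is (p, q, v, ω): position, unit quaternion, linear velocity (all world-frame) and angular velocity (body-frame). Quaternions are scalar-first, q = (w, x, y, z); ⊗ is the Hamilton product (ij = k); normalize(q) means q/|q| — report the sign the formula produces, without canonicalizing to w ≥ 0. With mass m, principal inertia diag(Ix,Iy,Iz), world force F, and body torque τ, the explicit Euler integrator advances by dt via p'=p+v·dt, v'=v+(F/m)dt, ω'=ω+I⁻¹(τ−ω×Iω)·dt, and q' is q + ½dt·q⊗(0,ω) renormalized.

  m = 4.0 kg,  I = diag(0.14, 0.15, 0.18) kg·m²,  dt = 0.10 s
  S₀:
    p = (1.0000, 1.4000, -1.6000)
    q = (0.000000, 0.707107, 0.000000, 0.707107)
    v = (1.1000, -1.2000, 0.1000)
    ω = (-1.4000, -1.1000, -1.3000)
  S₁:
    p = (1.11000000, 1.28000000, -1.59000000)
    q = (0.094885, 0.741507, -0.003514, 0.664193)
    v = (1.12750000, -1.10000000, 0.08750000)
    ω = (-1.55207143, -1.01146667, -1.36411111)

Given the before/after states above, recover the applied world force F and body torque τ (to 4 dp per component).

velocity change Δv = (0.02750000, 0.10000000, -0.01250000)
applied force F = (1.1000, 4.0000, -0.5000)
rate change Δω = (-0.15207143, 0.08853333, -0.06411111)
τ = I·(Δω/dt) + ω₀×(Iω₀) = (-0.1700, 0.0600, -0.1000)

F = (1.1000, 4.0000, -0.5000)
τ = (-0.1700, 0.0600, -0.1000)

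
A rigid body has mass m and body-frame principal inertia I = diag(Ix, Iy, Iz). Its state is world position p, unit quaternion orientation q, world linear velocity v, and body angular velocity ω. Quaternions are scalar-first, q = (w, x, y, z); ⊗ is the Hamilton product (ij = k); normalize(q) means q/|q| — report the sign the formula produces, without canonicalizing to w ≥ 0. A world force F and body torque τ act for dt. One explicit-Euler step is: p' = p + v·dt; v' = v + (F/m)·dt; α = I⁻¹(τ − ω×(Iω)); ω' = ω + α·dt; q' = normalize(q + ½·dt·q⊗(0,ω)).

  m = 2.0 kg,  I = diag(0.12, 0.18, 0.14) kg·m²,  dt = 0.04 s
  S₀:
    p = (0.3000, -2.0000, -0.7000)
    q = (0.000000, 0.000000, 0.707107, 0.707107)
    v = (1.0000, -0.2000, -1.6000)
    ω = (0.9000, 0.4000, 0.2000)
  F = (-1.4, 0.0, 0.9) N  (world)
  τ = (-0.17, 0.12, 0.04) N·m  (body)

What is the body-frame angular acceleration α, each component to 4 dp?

α = (-1.3900, 0.6867, 0.1314)

gyro term ω×Iω = (-0.0032, -0.0036, 0.0216)
angular accel α = (-1.3900, 0.6867, 0.1314)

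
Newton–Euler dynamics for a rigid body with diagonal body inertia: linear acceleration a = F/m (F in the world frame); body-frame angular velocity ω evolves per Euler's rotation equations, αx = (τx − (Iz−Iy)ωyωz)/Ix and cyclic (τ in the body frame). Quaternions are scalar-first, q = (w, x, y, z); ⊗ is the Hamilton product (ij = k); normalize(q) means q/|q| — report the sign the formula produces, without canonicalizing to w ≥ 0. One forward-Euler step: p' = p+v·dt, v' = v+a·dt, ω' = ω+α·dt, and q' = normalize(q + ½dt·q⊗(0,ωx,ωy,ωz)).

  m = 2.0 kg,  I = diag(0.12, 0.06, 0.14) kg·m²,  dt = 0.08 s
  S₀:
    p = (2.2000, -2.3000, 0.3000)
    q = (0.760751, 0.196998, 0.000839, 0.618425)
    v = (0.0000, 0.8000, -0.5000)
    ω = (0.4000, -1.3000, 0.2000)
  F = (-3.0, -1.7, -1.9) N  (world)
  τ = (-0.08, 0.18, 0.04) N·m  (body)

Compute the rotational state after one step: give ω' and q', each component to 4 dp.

ω×(Iω) gyroscopic = (-0.0208, -0.0016, 0.0312)
α = I⁻¹(τ − ω×Iω) = (-0.4933, 3.0267, 0.0629)
new body rate ω' = (0.3605, -1.0579, 0.2050)
q⊗(0,ω) = (-0.2013935, 1.1084207, -0.7810059, -0.1042828)
q + ½dt·q⊗(0,ω), renormalized = (0.7516, 0.2410, -0.0304, 0.6133)

ω' = (0.3605, -1.0579, 0.2050)
q' = (0.7516, 0.2410, -0.0304, 0.6133)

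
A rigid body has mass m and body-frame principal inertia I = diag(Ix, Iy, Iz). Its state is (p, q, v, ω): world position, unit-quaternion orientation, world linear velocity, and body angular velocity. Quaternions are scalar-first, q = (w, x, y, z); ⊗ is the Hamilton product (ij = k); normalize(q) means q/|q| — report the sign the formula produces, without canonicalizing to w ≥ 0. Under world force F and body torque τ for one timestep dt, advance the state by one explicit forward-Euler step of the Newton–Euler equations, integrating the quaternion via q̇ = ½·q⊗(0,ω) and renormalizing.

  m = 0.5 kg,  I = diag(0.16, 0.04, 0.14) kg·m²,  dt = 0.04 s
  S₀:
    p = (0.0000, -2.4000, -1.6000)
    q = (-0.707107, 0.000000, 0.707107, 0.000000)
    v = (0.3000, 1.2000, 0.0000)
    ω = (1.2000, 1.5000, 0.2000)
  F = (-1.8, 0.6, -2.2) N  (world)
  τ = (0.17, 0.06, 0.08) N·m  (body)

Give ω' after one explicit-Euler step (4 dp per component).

ω' = (1.2350, 1.5552, 0.2846)

precession coupling ω×(Iω) = (0.0300, 0.0048, -0.2160)
angular accel α = (0.8750, 1.3800, 2.1143)
ω' = ω + α·dt = (1.2350, 1.5552, 0.2846)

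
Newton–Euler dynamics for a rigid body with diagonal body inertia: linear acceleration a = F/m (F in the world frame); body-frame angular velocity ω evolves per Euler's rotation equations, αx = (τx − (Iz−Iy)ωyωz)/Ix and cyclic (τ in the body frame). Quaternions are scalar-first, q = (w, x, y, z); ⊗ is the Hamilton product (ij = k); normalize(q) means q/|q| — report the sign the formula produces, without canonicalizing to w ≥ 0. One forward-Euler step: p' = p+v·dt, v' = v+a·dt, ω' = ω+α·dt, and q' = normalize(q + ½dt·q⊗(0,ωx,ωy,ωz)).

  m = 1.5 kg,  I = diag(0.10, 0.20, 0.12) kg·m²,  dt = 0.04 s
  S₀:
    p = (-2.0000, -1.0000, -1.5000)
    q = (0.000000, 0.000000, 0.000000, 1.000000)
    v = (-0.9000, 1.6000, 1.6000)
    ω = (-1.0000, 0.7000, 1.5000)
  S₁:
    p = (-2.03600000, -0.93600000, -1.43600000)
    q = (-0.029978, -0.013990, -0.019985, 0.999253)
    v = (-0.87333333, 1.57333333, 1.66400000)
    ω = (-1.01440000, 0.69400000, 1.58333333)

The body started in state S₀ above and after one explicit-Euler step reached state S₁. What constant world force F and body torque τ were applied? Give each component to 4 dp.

velocity change Δv = (0.02666667, -0.02666667, 0.06400000)
F = m·Δv/dt = (1.0000, -1.0000, 2.4000)
rate change Δω = (-0.01440000, -0.00600000, 0.08333333)
ω₀×(Iω₀) = (-0.0840, 0.0300, -0.0700)
I·α + gyro = (-0.1200, 0.0000, 0.1800)

F = (1.0000, -1.0000, 2.4000)
τ = (-0.1200, 0.0000, 0.1800)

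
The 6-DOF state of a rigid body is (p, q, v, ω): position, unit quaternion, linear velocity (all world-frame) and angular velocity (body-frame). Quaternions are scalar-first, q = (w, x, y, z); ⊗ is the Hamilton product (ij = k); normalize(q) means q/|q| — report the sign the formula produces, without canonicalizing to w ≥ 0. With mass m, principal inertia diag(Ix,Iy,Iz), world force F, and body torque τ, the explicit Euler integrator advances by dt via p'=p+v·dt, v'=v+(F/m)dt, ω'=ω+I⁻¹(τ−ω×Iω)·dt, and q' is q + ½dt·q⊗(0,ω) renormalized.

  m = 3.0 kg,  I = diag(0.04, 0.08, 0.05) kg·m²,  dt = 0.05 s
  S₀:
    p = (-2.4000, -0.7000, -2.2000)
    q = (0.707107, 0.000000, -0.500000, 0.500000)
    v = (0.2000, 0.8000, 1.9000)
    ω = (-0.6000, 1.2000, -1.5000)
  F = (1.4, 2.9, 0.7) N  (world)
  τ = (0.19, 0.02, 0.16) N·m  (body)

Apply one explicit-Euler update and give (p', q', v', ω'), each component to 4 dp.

angular accel α = (3.4000, 0.3625, 3.7760)
ω' = ω + α·dt = (-0.4300, 1.2181, -1.3112)
q⊗(0,ω) = (1.3500000, -0.2742642, 0.5485284, -1.3606605)
q + ½dt·q⊗(0,ω), renormalized = (0.7399, -0.0068, -0.4857, 0.4654)
p + v·dt = (-2.3900, -0.6600, -2.1050)
v + (F/m)dt = (0.2233, 0.8483, 1.9117)

p' = (-2.3900, -0.6600, -2.1050)
q' = (0.7399, -0.0068, -0.4857, 0.4654)
v' = (0.2233, 0.8483, 1.9117)
ω' = (-0.4300, 1.2181, -1.3112)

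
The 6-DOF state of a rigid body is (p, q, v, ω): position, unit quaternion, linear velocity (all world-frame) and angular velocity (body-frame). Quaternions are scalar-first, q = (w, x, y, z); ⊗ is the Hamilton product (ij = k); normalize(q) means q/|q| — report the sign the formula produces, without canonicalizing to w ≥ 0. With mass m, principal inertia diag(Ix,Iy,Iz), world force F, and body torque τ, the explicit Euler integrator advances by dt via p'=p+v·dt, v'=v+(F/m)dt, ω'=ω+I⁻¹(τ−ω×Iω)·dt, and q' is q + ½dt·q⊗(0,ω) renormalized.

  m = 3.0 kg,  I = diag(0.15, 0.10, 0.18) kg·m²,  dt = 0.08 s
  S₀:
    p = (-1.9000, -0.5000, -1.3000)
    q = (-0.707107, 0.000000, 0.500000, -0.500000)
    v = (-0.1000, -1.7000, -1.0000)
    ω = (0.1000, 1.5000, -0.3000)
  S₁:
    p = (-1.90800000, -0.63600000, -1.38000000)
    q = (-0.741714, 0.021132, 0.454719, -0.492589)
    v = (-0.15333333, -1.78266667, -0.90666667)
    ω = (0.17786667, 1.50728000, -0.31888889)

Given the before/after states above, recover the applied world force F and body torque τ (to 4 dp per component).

rate change Δω = (0.07786667, 0.00728000, -0.01888889)
I·α + gyro = (0.1100, 0.0100, -0.0500)
v₁ − v₀ = (-0.05333333, -0.08266667, 0.09333333)
m·(v₁−v₀)/dt = (-2.0000, -3.1000, 3.5000)

F = (-2.0000, -3.1000, 3.5000)
τ = (0.1100, 0.0100, -0.0500)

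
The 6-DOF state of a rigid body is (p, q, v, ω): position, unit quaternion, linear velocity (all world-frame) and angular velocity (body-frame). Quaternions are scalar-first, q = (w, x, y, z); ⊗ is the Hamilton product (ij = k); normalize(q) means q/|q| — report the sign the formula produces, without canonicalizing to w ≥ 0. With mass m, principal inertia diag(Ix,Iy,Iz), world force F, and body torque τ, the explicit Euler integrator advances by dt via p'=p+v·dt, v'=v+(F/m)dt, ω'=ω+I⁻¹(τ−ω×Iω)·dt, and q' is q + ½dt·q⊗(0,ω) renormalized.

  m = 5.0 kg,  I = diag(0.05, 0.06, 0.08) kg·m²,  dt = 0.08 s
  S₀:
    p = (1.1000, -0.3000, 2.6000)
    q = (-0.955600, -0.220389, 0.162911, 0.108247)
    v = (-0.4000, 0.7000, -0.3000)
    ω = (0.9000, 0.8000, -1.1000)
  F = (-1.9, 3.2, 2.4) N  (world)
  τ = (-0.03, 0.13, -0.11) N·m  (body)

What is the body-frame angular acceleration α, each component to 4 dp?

ω×(Iω) gyroscopic = (-0.0176, 0.0297, 0.0072)
angular accel α = (-0.2480, 1.6717, -1.4650)

α = (-0.2480, 1.6717, -1.4650)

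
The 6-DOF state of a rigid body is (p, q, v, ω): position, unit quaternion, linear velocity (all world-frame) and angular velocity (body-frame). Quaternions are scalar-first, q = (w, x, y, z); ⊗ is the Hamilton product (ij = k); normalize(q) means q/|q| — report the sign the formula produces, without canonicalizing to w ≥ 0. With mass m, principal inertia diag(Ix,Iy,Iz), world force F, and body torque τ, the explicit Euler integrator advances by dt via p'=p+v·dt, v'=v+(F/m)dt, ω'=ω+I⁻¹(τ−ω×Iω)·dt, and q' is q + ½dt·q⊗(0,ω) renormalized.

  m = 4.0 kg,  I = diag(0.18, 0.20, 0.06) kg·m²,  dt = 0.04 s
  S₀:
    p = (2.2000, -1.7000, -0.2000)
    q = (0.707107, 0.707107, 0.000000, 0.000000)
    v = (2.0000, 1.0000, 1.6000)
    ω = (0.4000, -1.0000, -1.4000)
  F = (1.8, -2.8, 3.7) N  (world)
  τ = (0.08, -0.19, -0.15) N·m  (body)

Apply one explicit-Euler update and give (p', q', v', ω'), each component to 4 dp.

p' = (2.2800, -1.6600, -0.1360)
q' = (0.7010, 0.7123, 0.0057, -0.0339)
v' = (2.0180, 0.9720, 1.6370)
ω' = (0.4613, -1.0246, -1.4947)

p' = p + v·dt = (2.2800, -1.6600, -0.1360)
v + (F/m)dt = (2.0180, 0.9720, 1.6370)
gyro term ω×Iω = (-0.1960, -0.0672, -0.0080)
(τ − ω×Iω)/I = (1.5333, -0.6140, -2.3667)
ω + α·dt = (0.4613, -1.0246, -1.4947)
Hamilton product q⊗(0,ω) = (-0.2828428, 0.2828428, 0.2828428, -1.6970568)
q + ½dt·q⊗(0,ω), renormalized = (0.7010, 0.7123, 0.0057, -0.0339)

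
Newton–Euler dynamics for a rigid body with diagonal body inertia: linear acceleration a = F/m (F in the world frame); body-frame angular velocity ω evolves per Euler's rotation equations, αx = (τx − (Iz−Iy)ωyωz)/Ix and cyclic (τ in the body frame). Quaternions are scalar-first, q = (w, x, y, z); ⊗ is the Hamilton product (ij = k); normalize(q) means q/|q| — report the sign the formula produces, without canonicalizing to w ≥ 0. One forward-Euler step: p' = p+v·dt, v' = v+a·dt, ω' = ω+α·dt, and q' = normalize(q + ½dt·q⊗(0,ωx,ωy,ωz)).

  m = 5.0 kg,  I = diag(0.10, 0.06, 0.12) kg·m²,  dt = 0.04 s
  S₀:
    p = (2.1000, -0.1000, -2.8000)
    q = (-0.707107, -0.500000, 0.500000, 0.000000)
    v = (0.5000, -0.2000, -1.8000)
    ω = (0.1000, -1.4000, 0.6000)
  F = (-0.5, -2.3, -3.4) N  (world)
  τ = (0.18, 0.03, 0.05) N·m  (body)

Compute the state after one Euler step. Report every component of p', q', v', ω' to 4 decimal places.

gyro term ω×Iω = (-0.0504, -0.0012, 0.0056)
angular accel α = (2.3040, 0.5200, 0.3700)
new body rate ω' = (0.1922, -1.3792, 0.6148)
2q̇ = q⊗(0,ω) = (0.7500000, 0.2292893, 1.2899498, 0.2257358)
q + ½dt·q⊗(0,ω), renormalized = (-0.6918, -0.4952, 0.5256, 0.0045)
a = F/m = (-0.1000, -0.4600, -0.6800)
p + v·dt = (2.1200, -0.1080, -2.8720)
v + (F/m)dt = (0.4960, -0.2184, -1.8272)

p' = (2.1200, -0.1080, -2.8720)
q' = (-0.6918, -0.4952, 0.5256, 0.0045)
v' = (0.4960, -0.2184, -1.8272)
ω' = (0.1922, -1.3792, 0.6148)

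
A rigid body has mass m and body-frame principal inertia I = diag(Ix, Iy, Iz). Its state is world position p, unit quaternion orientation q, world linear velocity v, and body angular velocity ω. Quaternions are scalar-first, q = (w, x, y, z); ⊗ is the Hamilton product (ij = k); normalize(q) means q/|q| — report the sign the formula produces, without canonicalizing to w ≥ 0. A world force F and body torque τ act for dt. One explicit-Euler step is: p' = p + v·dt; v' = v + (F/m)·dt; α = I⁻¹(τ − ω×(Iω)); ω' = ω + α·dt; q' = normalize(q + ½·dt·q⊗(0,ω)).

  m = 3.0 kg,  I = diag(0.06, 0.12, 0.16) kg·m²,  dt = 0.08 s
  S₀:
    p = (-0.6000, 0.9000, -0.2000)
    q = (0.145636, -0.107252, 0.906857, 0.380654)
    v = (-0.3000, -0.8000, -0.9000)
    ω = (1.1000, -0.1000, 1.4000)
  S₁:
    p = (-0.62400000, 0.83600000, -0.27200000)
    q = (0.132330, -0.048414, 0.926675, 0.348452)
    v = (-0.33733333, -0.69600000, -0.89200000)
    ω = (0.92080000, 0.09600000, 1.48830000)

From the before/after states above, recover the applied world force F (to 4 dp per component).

Δv = v₁−v₀ = (-0.03733333, 0.10400000, 0.00800000)
m·(v₁−v₀)/dt = (-1.4000, 3.9000, 0.3000)

F = (-1.4000, 3.9000, 0.3000)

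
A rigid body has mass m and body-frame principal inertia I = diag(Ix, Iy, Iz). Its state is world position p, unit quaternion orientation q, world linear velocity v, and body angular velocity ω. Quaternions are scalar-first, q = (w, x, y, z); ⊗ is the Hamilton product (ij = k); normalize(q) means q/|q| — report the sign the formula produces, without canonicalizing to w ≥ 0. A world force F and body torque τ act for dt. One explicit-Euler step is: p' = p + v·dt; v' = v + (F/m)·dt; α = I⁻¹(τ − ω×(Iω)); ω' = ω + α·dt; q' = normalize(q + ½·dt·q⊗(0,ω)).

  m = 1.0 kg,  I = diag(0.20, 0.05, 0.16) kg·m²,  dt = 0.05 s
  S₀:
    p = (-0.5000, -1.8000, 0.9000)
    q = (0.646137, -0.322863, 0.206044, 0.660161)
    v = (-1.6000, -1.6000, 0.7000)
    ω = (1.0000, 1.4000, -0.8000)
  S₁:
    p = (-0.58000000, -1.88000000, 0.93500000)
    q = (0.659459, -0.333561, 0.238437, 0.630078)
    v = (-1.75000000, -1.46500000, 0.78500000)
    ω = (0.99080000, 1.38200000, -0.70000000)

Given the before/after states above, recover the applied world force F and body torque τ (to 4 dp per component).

v₁ − v₀ = (-0.15000000, 0.13500000, 0.08500000)
F = m·Δv/dt = (-3.0000, 2.7000, 1.7000)
rate change Δω = (-0.00920000, -0.01800000, 0.10000000)
I·α + gyro = (-0.1600, -0.0500, 0.1100)

F = (-3.0000, 2.7000, 1.7000)
τ = (-0.1600, -0.0500, 0.1100)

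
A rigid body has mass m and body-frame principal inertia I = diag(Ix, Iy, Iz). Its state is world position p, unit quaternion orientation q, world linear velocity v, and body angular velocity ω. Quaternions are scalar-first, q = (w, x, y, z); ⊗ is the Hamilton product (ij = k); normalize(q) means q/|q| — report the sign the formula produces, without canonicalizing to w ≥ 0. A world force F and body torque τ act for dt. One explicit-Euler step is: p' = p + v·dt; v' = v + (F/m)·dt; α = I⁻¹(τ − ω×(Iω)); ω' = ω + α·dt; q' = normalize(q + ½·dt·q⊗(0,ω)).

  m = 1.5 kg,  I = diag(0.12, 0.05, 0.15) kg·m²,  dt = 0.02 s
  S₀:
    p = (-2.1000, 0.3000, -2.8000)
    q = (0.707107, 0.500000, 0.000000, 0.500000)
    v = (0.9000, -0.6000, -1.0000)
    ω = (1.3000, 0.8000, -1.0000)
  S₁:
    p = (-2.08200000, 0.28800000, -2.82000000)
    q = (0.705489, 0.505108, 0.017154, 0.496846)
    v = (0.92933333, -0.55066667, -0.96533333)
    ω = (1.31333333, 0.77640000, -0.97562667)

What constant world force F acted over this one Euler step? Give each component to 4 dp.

velocity change Δv = (0.02933333, 0.04933333, 0.03466667)
applied force F = (2.2000, 3.7000, 2.6000)

F = (2.2000, 3.7000, 2.6000)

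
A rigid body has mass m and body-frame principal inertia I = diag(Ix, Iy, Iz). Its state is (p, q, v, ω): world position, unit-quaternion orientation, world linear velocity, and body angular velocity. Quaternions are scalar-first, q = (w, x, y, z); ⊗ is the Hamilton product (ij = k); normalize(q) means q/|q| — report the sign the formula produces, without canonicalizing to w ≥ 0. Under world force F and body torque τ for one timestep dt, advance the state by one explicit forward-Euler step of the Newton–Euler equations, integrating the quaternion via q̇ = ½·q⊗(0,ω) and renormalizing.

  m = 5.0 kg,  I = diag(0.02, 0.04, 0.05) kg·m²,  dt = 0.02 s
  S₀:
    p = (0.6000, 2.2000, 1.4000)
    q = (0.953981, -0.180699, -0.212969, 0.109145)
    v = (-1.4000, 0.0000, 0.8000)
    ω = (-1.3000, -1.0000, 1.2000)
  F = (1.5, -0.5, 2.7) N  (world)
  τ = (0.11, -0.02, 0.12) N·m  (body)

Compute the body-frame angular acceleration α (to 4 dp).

precession coupling ω×(Iω) = (-0.0120, 0.0468, 0.0260)
angular accel α = (6.1000, -1.6700, 1.8800)

α = (6.1000, -1.6700, 1.8800)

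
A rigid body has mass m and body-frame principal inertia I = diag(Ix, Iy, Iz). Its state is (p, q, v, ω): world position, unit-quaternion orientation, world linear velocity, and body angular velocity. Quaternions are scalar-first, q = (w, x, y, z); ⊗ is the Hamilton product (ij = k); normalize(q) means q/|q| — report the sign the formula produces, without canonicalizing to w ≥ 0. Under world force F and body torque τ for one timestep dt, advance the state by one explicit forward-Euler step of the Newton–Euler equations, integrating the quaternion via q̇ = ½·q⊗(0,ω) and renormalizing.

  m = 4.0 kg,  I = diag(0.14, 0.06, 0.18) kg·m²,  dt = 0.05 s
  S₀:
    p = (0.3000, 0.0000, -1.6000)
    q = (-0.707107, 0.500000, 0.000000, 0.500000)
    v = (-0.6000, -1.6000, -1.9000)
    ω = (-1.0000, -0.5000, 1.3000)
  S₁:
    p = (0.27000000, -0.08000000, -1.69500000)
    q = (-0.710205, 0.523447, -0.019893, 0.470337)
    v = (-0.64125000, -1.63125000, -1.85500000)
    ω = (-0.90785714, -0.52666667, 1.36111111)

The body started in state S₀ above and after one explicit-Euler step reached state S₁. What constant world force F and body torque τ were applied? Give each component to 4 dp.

rate change Δω = (0.09214286, -0.02666667, 0.06111111)
precession coupling = (-0.0780, 0.0520, -0.0400)
I·α + gyro = (0.1800, 0.0200, 0.1800)
velocity change Δv = (-0.04125000, -0.03125000, 0.04500000)
F = m·Δv/dt = (-3.3000, -2.5000, 3.6000)

F = (-3.3000, -2.5000, 3.6000)
τ = (0.1800, 0.0200, 0.1800)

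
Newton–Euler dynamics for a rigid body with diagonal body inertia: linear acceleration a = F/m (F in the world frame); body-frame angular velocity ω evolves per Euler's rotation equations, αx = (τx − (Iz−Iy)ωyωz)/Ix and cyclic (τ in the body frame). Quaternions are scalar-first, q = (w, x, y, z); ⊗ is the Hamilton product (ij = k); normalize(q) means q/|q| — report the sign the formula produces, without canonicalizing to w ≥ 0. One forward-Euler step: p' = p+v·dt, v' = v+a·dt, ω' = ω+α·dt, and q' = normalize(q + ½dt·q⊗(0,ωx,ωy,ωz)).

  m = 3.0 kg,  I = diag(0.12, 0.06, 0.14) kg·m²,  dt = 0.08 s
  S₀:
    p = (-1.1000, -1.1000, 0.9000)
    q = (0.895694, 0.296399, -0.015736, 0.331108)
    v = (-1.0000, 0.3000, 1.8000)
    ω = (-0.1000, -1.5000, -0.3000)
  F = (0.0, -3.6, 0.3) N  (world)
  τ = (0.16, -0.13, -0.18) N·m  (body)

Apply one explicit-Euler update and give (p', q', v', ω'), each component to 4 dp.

p + v·dt = (-1.1800, -1.0760, 1.0440)
v' = v + a·dt = (-1.0000, 0.2040, 1.8080)
precession coupling ω×(Iω) = (0.0360, -0.0006, -0.0090)
angular accel α = (1.0333, -2.1567, -1.2214)
ω + α·dt = (-0.0173, -1.6725, -0.3977)
2q̇ = q⊗(0,ω) = (0.1053683, 0.4118134, -1.2877321, -0.7148803)
updated quaternion q' = (0.8982, 0.3123, -0.0671, 0.3019)

p' = (-1.1800, -1.0760, 1.0440)
q' = (0.8982, 0.3123, -0.0671, 0.3019)
v' = (-1.0000, 0.2040, 1.8080)
ω' = (-0.0173, -1.6725, -0.3977)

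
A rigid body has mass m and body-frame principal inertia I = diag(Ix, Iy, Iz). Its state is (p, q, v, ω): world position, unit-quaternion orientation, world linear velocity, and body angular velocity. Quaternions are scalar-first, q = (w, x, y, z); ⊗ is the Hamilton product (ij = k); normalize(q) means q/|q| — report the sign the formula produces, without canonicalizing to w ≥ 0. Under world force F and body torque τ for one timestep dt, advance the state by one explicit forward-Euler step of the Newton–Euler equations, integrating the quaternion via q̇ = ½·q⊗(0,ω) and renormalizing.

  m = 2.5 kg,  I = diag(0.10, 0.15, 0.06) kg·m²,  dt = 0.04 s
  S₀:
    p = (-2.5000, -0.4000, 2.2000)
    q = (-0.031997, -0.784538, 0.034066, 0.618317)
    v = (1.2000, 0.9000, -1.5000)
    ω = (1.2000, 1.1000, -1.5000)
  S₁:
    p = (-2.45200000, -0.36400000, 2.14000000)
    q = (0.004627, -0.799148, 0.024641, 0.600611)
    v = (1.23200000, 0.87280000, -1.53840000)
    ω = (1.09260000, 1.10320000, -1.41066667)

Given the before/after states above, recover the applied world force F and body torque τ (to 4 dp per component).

velocity change Δv = (0.03200000, -0.02720000, -0.03840000)
applied force F = (2.0000, -1.7000, -2.4000)
Δω = ω₁−ω₀ = (-0.10740000, 0.00320000, 0.08933333)
I·α + gyro = (-0.1200, -0.0600, 0.2000)

F = (2.0000, -1.7000, -2.4000)
τ = (-0.1200, -0.0600, 0.2000)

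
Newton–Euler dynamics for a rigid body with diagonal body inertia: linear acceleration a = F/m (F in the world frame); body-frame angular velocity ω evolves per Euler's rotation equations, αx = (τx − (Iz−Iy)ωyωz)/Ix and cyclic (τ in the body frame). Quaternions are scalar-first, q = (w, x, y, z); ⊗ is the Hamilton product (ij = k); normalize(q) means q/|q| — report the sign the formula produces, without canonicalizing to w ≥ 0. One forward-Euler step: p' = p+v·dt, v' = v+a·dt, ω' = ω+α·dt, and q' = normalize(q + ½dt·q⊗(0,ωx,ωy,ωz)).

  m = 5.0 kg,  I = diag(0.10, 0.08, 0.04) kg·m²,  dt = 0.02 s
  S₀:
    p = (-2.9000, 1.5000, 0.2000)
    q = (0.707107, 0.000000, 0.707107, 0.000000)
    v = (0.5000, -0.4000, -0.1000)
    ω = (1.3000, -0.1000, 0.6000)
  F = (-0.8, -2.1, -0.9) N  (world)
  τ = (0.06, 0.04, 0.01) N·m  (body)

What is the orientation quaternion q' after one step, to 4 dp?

q' = (0.7077, 0.0134, 0.7063, -0.0049)

Hamilton product q⊗(0,ω) = (0.0707107, 1.3435033, -0.0707107, -0.4949749)
q + ½dt·q⊗(0,ω), renormalized = (0.7077, 0.0134, 0.7063, -0.0049)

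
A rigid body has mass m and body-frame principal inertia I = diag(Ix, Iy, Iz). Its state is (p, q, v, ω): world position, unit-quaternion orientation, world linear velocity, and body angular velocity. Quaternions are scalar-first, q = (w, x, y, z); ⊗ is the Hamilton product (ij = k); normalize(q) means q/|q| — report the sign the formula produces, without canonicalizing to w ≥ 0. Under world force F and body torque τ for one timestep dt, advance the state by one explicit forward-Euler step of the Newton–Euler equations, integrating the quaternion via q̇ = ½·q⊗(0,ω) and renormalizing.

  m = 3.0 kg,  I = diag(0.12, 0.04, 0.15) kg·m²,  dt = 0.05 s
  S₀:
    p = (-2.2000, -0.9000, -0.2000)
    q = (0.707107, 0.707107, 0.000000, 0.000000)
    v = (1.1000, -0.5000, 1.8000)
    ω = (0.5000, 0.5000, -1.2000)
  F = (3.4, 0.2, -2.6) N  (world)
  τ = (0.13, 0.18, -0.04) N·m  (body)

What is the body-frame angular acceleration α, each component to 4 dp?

gyro term ω×Iω = (-0.0660, 0.0180, -0.0200)
angular accel α = (1.6333, 4.0500, -0.1333)

α = (1.6333, 4.0500, -0.1333)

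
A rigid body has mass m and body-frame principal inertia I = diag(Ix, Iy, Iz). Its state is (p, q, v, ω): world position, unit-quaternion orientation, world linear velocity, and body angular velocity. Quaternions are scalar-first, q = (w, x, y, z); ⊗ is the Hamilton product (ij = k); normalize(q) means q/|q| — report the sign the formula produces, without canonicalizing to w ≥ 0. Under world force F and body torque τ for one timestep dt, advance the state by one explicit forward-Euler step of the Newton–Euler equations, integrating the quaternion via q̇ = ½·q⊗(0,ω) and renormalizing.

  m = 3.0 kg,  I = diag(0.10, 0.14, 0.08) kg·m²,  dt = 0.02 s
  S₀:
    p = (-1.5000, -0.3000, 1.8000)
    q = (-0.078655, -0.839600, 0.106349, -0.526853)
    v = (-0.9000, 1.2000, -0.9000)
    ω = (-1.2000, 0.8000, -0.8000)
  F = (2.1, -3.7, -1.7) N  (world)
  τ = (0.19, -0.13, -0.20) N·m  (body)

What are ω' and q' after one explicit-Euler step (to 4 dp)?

ω' = (-1.1697, 0.7787, -0.8404)
q' = (-0.0938, -0.8352, 0.1053, -0.5316)

gyro term ω×Iω = (0.0384, 0.0192, -0.0384)
angular accel α = (1.5160, -1.0657, -2.0200)
ω + α·dt = (-1.1697, 0.7787, -0.8404)
Hamilton product q⊗(0,ω) = (-1.5140816, 0.4307892, -0.1023804, -0.4811372)
q' = normalize(q + ½dt·q⊗(0,ω)) = (-0.0938, -0.8352, 0.1053, -0.5316)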